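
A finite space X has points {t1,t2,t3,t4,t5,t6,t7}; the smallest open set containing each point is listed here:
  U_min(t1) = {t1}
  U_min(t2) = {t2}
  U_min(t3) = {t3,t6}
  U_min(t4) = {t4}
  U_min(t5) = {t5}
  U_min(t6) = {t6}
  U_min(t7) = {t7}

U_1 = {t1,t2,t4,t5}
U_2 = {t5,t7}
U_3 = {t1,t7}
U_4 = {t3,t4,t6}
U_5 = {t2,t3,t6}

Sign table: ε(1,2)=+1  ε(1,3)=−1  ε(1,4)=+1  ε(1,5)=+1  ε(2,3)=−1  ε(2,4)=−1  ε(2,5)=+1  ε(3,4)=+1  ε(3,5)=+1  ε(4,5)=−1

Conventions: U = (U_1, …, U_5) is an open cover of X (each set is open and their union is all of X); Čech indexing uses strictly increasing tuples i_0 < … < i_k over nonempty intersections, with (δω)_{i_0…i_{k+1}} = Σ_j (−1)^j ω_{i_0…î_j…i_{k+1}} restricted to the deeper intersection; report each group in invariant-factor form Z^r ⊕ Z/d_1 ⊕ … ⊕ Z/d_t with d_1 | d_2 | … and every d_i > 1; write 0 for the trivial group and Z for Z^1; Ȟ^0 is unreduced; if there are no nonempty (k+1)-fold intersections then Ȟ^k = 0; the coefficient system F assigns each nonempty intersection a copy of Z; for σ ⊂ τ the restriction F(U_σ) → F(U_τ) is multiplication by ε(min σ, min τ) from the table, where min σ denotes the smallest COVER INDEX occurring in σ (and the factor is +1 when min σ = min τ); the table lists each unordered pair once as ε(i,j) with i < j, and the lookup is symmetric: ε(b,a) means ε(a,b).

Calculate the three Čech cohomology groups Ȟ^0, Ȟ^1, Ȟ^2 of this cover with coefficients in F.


Ȟ^0 = 0; Ȟ^1 = Z ⊕ Z/2; Ȟ^2 = 0

intersection data:
  U12={t5} U13={t1} U14={t4} U15={t2} U23={t7} U45={t3,t6}
C dims 5,6; δ0: rk 5, SNF 1^4·2
Ȟ^0 = (5 − 5) − 0 = 0, so Ȟ^0 ≅ 0
Ȟ^1 = (6 − 0) − 5 = 1 plus torsion [2], so Ȟ^1 ≅ Z ⊕ Z/2
Ȟ^2 = (0 − 0) − 0 = 0, so Ȟ^2 ≅ 0


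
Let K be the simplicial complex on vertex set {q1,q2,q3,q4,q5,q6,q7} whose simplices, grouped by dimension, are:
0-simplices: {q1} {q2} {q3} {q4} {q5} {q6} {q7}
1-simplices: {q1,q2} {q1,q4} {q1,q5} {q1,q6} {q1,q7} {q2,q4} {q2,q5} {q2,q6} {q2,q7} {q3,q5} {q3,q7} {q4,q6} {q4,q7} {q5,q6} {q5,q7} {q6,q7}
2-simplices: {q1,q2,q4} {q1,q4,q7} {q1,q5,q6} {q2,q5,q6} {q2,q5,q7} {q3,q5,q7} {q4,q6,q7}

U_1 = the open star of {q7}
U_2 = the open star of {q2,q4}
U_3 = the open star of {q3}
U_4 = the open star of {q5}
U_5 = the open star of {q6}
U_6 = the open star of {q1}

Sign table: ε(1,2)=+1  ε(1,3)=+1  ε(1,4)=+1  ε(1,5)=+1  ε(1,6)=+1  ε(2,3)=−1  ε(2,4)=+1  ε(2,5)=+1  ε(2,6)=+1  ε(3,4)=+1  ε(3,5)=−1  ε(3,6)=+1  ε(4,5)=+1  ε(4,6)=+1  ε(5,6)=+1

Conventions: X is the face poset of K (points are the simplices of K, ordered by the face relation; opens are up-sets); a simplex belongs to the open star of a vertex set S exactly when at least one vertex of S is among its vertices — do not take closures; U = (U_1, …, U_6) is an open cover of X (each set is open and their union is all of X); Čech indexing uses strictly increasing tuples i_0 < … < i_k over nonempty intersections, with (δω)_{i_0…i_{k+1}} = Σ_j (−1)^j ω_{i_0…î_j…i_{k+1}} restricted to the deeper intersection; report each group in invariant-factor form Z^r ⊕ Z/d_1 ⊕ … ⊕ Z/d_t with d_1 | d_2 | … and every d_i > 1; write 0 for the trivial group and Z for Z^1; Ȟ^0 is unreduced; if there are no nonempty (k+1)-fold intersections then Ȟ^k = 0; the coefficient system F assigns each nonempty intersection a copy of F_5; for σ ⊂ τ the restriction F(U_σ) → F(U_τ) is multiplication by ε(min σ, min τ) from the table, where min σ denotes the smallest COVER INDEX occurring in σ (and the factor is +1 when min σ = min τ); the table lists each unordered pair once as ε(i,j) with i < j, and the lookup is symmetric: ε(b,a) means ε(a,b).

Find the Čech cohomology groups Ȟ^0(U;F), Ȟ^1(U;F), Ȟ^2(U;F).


Ȟ^0 ≅ Z/5, Ȟ^1 ≅ Z/5 and Ȟ^2 ≅ 0

nonempty intersections:
  U1={{q7},{q1,q7},{q2,q7},{q3,q7},{q4,q7},{q5,q7},{q6,q7},{q1,q4,q7},{q2,q5,q7},{q3,q5,q7},{q4,q6,q7}} U2={{q2},{q4},{q1,q2},{q1,q4},{q2,q4},{q2,q5},{q2,q6},{q2,q7},{q4,q6},{q4,q7},{q1,q2,q4},{q1,q4,q7},{q2,q5,q6},{q2,q5,q7},{q4,q6,q7}} U3={{q3},{q3,q5},{q3,q7},{q3,q5,q7}} U4={{q5},{q1,q5},{q2,q5},{q3,q5},{q5,q6},{q5,q7},{q1,q5,q6},{q2,q5,q6},{q2,q5,q7},{q3,q5,q7}} U5={{q6},{q1,q6},{q2,q6},{q4,q6},{q5,q6},{q6,q7},{q1,q5,q6},{q2,q5,q6},{q4,q6,q7}} U6={{q1},{q1,q2},{q1,q4},{q1,q5},{q1,q6},{q1,q7},{q1,q2,q4},{q1,q4,q7},{q1,q5,q6}}
  U12={{q2,q7},{q4,q7},{q1,q4,q7},{q2,q5,q7},{q4,q6,q7}} U13={{q3,q7},{q3,q5,q7}} U14={{q5,q7},{q2,q5,q7},{q3,q5,q7}} U15={{q6,q7},{q4,q6,q7}} U16={{q1,q7},{q1,q4,q7}} U24={{q2,q5},{q2,q5,q6},{q2,q5,q7}} U25={{q2,q6},{q4,q6},{q2,q5,q6},{q4,q6,q7}} U26={{q1,q2},{q1,q4},{q1,q2,q4},{q1,q4,q7}} U34={{q3,q5},{q3,q5,q7}} U45={{q5,q6},{q1,q5,q6},{q2,q5,q6}} U46={{q1,q5},{q1,q5,q6}} U56={{q1,q6},{q1,q5,q6}}
  U124={{q2,q5,q7}} U125={{q4,q6,q7}} U126={{q1,q4,q7}} U134={{q3,q5,q7}} U245={{q2,q5,q6}} U456={{q1,q5,q6}}
C dims 6,12,6; δ0: rk_F5 5; δ1: rk_F5 6
Ȟ^0: (6−5)−0=1 ⇒ Z/5
Ȟ^1: (12−6)−5=1 ⇒ Z/5
Ȟ^2: (6−0)−6=0 ⇒ 0


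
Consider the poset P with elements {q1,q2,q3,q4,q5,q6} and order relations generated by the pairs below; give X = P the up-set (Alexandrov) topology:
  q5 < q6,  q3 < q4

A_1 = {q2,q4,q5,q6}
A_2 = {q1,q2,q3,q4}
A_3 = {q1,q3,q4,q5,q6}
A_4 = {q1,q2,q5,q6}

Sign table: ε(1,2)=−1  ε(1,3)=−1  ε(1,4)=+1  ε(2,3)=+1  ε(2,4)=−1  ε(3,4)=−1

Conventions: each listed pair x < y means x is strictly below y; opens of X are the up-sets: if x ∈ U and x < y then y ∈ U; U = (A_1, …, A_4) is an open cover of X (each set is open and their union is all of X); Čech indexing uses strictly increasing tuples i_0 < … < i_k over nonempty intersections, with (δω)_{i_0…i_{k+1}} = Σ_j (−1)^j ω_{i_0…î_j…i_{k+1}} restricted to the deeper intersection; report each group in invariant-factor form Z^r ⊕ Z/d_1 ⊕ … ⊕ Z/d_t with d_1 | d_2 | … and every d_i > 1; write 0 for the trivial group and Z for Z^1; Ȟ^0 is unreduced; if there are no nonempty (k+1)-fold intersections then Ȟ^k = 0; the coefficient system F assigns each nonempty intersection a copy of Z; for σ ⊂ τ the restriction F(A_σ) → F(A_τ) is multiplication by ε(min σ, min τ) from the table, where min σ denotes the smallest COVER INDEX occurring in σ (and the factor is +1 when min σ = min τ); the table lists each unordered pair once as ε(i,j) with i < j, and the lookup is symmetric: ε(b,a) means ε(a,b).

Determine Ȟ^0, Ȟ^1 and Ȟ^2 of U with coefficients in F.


Ȟ^0 ≅ Z, Ȟ^1 ≅ 0 and Ȟ^2 ≅ Z

nonempty intersections:
  A12={q2,q4} A13={q4,q5,q6} A14={q2,q5,q6} A23={q1,q3,q4} A24={q1,q2} A34={q1,q5,q6}
  A123={q4} A124={q2} A134={q5,q6} A234={q1}
C dims 4,6,4; δ0: rk 3, SNF 1^3; δ1: rk 3, SNF 1^3
Ȟ^0: (4−3)−0=1 ⇒ Z
Ȟ^1: (6−3)−3=0 ⇒ 0
Ȟ^2: (4−0)−3=1 ⇒ Z


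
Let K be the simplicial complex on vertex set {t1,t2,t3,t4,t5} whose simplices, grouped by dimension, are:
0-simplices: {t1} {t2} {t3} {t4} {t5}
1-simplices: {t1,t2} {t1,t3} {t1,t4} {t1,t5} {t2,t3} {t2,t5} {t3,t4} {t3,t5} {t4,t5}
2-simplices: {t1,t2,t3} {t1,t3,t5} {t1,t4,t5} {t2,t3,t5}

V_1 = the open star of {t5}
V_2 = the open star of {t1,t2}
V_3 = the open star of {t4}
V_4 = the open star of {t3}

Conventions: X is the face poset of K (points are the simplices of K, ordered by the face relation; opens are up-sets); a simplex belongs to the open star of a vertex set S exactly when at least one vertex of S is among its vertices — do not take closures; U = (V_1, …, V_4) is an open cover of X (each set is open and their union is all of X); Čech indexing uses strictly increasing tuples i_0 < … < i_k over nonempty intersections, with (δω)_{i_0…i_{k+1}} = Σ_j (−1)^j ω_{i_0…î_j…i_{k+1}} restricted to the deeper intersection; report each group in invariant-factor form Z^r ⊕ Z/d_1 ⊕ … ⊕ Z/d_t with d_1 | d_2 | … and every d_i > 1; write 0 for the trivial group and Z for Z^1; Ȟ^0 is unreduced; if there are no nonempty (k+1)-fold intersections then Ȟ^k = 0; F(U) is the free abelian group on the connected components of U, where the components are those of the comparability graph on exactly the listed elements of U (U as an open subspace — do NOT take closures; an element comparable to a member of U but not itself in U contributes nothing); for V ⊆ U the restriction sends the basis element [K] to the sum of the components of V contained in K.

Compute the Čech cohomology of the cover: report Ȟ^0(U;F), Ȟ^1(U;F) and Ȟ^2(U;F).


nerve simplices:
  V1={{t5},{t1,t5},{t2,t5},{t3,t5},{t4,t5},{t1,t3,t5},{t1,t4,t5},{t2,t3,t5}} V2={{t1},{t2},{t1,t2},{t1,t3},{t1,t4},{t1,t5},{t2,t3},{t2,t5},{t1,t2,t3},{t1,t3,t5},{t1,t4,t5},{t2,t3,t5}} V3={{t4},{t1,t4},{t3,t4},{t4,t5},{t1,t4,t5}} V4={{t3},{t1,t3},{t2,t3},{t3,t4},{t3,t5},{t1,t2,t3},{t1,t3,t5},{t2,t3,t5}}
  V12={{t1,t5},{t2,t5},{t1,t3,t5},{t1,t4,t5},{t2,t3,t5}} V13={{t4,t5},{t1,t4,t5}} V14={{t3,t5},{t1,t3,t5},{t2,t3,t5}} V23={{t1,t4},{t1,t4,t5}} V24={{t1,t3},{t2,t3},{t1,t2,t3},{t1,t3,t5},{t2,t3,t5}} V34={{t3,t4}}
  V123={{t1,t4,t5}} V124={{t1,t3,t5},{t2,t3,t5}}
components per intersection:
  V1: {{t5},{t1,t5},{t2,t5},{t3,t5},{t4,t5},{t1,t3,t5},{t1,t4,t5},{t2,t3,t5}}
  V2: {{t1},{t2},{t1,t2},{t1,t3},{t1,t4},{t1,t5},{t2,t3},{t2,t5},{t1,t2,t3},{t1,t3,t5},{t1,t4,t5},{t2,t3,t5}}
  V3: {{t4},{t1,t4},{t3,t4},{t4,t5},{t1,t4,t5}}
  V4: {{t3},{t1,t3},{t2,t3},{t3,t4},{t3,t5},{t1,t2,t3},{t1,t3,t5},{t2,t3,t5}}
  V12: {{t1,t5},{t1,t3,t5},{t1,t4,t5}} {{t2,t5},{t2,t3,t5}}
  V13: {{t4,t5},{t1,t4,t5}}
  V14: {{t3,t5},{t1,t3,t5},{t2,t3,t5}}
  V23: {{t1,t4},{t1,t4,t5}}
  V24: {{t1,t3},{t2,t3},{t1,t2,t3},{t1,t3,t5},{t2,t3,t5}}
  V34: {{t3,t4}}
  V123: {{t1,t4,t5}}
  V124: {{t1,t3,t5}} {{t2,t3,t5}}
C dims 4,7,3; δ0: rk 3, SNF 1^3; δ1: rk 3, SNF 1^3
degree 0: 4−3−0 = 1 → Ȟ^0 ≅ Z
degree 1: 7−3−3 = 1 → Ȟ^1 ≅ Z
degree 2: 3−0−3 = 0 → Ȟ^2 ≅ 0

Ȟ^0 = Z, Ȟ^1 = Z and Ȟ^2 = 0


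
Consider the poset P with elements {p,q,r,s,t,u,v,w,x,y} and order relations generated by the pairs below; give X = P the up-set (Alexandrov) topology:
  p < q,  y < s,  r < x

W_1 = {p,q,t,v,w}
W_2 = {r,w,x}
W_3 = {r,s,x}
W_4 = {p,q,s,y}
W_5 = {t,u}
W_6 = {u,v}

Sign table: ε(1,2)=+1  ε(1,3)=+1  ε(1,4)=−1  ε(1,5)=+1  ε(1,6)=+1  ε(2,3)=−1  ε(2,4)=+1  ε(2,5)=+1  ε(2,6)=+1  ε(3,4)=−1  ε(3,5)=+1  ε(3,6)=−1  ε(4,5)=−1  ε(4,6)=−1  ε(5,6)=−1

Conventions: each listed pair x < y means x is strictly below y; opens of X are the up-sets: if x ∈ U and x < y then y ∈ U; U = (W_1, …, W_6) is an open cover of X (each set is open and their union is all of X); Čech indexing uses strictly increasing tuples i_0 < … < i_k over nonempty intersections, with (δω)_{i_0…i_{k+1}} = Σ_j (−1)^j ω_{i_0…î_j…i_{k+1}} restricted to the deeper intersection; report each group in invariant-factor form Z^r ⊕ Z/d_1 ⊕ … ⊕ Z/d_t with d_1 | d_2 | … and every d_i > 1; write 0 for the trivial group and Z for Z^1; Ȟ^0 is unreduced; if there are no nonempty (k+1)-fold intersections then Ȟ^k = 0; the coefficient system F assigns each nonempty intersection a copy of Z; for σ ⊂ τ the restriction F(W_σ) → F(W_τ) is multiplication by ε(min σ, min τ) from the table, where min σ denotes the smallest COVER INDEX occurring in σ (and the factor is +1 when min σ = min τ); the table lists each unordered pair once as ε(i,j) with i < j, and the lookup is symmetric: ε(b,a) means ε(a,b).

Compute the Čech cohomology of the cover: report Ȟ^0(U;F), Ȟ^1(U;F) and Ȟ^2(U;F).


Ȟ^0 = 0, Ȟ^1 = Z ⊕ Z/2, Ȟ^2 = 0

nerve of the cover:
  W12={w} W14={p,q} W15={t} W16={v} W23={r,x} W34={s} W56={u}
C dims 6,7; δ0: rk 6, SNF 1^5·2
Ȟ^0 = (6 − 6) − 0 = 0, so Ȟ^0 ≅ 0
Ȟ^1 = (7 − 0) − 6 = 1 plus torsion [2], so Ȟ^1 ≅ Z ⊕ Z/2
Ȟ^2 = (0 − 0) − 0 = 0, so Ȟ^2 ≅ 0


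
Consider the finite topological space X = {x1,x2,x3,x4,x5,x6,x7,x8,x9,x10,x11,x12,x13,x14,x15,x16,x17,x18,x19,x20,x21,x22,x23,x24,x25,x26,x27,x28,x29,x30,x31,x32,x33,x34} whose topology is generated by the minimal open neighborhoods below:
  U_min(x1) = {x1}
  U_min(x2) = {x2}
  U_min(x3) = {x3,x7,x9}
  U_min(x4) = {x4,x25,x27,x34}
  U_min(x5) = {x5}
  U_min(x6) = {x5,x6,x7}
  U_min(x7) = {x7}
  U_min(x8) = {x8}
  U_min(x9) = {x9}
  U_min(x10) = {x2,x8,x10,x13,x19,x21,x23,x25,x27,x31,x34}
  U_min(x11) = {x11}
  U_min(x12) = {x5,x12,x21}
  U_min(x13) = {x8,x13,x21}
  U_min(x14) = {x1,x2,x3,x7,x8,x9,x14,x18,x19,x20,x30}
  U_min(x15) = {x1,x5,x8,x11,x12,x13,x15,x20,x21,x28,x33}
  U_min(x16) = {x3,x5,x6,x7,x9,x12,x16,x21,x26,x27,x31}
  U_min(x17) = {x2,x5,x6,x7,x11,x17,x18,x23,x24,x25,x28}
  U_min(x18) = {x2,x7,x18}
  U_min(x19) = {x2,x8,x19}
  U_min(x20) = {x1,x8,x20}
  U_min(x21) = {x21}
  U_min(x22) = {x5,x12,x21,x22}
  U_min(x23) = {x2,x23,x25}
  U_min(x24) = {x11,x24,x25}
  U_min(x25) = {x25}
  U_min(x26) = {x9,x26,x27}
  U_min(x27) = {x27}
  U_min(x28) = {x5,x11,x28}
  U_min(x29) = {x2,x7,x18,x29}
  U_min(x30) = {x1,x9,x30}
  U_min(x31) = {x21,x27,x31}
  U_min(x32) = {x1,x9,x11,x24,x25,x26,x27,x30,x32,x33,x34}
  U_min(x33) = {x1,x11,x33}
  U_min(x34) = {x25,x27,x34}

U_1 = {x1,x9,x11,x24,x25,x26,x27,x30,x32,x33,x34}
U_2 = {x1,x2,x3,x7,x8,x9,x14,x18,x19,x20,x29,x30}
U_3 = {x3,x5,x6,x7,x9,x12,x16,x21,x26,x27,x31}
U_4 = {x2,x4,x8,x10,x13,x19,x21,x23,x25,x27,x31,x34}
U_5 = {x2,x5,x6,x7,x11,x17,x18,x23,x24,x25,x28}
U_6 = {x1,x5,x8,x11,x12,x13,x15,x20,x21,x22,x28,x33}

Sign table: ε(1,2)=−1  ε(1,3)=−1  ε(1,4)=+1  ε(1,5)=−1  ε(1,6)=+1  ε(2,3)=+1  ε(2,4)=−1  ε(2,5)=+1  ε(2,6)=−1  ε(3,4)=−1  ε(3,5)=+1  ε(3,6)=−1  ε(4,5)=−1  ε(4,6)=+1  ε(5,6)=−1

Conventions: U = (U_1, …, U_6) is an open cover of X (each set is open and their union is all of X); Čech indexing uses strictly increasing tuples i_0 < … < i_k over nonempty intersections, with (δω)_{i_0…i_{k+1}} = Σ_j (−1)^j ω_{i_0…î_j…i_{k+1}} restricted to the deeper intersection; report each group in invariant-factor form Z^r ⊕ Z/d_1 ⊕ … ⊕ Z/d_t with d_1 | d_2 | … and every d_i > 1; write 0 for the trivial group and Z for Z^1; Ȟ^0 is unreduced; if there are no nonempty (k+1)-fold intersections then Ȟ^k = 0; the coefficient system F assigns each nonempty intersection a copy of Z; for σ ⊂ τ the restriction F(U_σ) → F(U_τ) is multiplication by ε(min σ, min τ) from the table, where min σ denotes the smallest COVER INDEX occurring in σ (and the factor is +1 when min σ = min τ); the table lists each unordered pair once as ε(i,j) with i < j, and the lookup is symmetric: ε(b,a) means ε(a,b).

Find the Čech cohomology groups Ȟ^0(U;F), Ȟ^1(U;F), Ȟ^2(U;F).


nonempty overlaps:
  U12={x1,x9,x30} U13={x9,x26,x27} U14={x25,x27,x34} U15={x11,x24,x25} U16={x1,x11,x33} U23={x3,x7,x9} U24={x2,x8,x19} U25={x2,x7,x18} U26={x1,x8,x20} U34={x21,x27,x31} U35={x5,x6,x7} U36={x5,x12,x21} U45={x2,x23,x25} U46={x8,x13,x21} U56={x5,x11,x28}
  U123={x9} U126={x1} U134={x27} U145={x25} U156={x11} U235={x7} U245={x2} U246={x8} U346={x21} U356={x5}
C dims 6,15,10; δ0: rk 5, SNF 1^5; δ1: rk 10, SNF 1^9·2
degree 0: 6−5−0 = 1 → Ȟ^0 ≅ Z
degree 1: 15−10−5 = 0 → Ȟ^1 ≅ 0
degree 2: 10−0−10 = 0 plus torsion [2] → Ȟ^2 ≅ Z/2

Ȟ^0 = Z,  Ȟ^1 = 0,  Ȟ^2 = Z/2


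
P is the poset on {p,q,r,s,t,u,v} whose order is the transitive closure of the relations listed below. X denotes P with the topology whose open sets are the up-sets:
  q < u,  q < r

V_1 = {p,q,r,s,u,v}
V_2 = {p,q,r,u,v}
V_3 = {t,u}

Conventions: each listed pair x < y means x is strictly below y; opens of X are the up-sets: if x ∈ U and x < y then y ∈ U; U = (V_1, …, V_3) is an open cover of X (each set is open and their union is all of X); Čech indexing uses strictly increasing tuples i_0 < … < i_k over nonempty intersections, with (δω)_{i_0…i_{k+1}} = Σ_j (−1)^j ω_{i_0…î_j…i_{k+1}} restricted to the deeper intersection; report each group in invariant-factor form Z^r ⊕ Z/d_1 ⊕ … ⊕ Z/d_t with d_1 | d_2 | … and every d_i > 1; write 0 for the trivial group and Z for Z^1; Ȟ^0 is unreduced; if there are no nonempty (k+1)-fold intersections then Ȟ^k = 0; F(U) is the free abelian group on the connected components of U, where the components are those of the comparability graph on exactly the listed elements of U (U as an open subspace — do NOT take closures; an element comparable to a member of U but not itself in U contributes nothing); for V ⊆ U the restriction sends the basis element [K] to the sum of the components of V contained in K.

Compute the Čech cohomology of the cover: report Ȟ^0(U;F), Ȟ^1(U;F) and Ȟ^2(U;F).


cover nerve:
  V12={p,q,r,u,v} V13={u} V23={u}
  V123={u}
components per intersection:
  V1: {p} {q,r,u} {s} {v}
  V2: {p} {q,r,u} {v}
  V3: {t} {u}
  V12: {p} {q,r,u} {v}
  V13: {u}
  V23: {u}
  V123: {u}
C dims 9,5,1; δ0: rk 4, SNF 1^4; δ1: rk 1, SNF 1^1
Ȟ^0: (9−4)−0=5 ⇒ Z^5
Ȟ^1: (5−1)−4=0 ⇒ 0
Ȟ^2: (1−0)−1=0 ⇒ 0

Ȟ^0(U;F) ≅ Z^5, Ȟ^1(U;F) ≅ 0, Ȟ^2(U;F) ≅ 0


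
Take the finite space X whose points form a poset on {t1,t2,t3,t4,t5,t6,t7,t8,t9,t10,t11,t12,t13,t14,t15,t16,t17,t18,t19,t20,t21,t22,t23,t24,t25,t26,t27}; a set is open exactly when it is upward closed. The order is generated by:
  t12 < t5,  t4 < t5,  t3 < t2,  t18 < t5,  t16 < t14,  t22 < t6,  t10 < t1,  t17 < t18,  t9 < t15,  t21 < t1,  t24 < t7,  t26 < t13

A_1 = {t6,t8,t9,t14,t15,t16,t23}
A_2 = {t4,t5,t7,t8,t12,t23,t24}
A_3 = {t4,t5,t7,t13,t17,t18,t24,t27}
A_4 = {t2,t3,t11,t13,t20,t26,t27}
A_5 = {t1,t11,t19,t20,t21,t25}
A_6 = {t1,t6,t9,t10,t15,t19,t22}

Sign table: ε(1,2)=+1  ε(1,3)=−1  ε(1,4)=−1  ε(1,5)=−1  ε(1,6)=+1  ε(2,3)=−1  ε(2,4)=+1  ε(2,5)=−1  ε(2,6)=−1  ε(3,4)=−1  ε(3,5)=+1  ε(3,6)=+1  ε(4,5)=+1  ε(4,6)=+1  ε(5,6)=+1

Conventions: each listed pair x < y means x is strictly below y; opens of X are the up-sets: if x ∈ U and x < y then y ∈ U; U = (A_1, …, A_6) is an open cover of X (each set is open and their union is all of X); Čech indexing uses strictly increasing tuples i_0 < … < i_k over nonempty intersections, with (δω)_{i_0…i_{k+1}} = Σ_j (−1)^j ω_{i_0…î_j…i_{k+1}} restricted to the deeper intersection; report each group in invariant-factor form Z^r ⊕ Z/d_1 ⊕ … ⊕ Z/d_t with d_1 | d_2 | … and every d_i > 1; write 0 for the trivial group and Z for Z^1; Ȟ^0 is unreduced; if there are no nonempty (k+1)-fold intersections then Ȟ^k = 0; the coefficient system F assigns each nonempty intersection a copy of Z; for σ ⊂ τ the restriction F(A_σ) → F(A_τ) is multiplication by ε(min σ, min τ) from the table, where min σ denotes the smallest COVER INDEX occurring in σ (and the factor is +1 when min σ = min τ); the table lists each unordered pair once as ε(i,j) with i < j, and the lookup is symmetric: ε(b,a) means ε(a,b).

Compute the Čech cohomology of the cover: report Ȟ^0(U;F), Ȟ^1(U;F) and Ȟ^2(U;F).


nonempty overlaps:
  A12={t8,t23} A16={t6,t9,t15} A23={t4,t5,t7,t24} A34={t13,t27} A45={t11,t20} A56={t1,t19}
C dims 6,6; δ0: rk 5, SNF 1^5
degree 0: 6−5−0 = 1 → Ȟ^0 ≅ Z
degree 1: 6−0−5 = 1 → Ȟ^1 ≅ Z
degree 2: 0−0−0 = 0 → Ȟ^2 ≅ 0

Ȟ^0 ≅ Z; Ȟ^1 ≅ Z; Ȟ^2 ≅ 0


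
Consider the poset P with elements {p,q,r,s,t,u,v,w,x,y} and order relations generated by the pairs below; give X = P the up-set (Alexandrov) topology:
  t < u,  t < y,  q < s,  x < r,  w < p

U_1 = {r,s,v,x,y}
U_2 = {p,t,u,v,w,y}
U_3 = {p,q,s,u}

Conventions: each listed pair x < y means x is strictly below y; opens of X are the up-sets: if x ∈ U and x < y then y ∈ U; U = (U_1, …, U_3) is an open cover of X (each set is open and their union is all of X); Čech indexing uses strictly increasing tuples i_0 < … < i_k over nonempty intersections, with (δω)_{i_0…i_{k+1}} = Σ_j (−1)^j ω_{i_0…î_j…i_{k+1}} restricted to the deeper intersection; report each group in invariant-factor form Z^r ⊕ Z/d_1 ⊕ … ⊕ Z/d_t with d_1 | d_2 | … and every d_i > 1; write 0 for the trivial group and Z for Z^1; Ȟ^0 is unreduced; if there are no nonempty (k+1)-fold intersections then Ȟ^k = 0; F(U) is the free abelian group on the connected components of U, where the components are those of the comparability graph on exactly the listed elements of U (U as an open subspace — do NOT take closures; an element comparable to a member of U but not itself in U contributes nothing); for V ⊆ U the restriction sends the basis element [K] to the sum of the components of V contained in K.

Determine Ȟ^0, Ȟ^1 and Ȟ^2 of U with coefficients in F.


nerve of the cover:
  U12={v,y} U13={s} U23={p,u}
components per intersection:
  U1: {r,x} {s} {v} {y}
  U2: {p,w} {t,u,y} {v}
  U3: {p} {q,s} {u}
  U12: {v} {y}
  U13: {s}
  U23: {p} {u}
C dims 10,5; δ0: rk 5, SNF 1^5
Ȟ^0 = (10 − 5) − 0 = 5, so Ȟ^0 ≅ Z^5
Ȟ^1 = (5 − 0) − 5 = 0, so Ȟ^1 ≅ 0
Ȟ^2 = (0 − 0) − 0 = 0, so Ȟ^2 ≅ 0

Ȟ^0 = Z^5,  Ȟ^1 = 0,  Ȟ^2 = 0


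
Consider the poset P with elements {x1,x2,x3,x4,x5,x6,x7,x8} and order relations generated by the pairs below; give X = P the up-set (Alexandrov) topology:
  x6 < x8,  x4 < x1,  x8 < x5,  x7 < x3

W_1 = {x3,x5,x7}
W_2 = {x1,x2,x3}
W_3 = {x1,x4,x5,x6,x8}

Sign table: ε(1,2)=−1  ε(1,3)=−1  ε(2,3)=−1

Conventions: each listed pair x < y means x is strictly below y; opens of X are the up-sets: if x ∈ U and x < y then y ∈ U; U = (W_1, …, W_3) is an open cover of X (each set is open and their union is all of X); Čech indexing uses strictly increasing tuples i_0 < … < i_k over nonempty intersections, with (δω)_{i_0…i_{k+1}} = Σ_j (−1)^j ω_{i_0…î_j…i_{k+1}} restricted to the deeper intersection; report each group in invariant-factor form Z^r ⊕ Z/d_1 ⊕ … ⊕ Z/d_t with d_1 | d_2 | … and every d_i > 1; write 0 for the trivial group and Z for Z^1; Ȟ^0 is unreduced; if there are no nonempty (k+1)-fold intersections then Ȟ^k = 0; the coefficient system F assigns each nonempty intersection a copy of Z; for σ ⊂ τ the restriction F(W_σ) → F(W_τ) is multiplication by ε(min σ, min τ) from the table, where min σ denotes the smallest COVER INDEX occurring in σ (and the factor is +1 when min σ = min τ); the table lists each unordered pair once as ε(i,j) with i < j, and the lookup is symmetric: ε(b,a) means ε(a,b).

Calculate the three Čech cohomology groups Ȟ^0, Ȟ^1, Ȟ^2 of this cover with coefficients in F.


intersection data:
  W12={x3} W13={x5} W23={x1}
C dims 3,3; δ0: rk 3, SNF 1^2·2
Ȟ^0 = (3 − 3) − 0 = 0, so Ȟ^0 ≅ 0
Ȟ^1 = (3 − 0) − 3 = 0 plus torsion [2], so Ȟ^1 ≅ Z/2
Ȟ^2 = (0 − 0) − 0 = 0, so Ȟ^2 ≅ 0

Ȟ^0(U;F) ≅ 0,  Ȟ^1(U;F) ≅ Z/2,  Ȟ^2(U;F) ≅ 0


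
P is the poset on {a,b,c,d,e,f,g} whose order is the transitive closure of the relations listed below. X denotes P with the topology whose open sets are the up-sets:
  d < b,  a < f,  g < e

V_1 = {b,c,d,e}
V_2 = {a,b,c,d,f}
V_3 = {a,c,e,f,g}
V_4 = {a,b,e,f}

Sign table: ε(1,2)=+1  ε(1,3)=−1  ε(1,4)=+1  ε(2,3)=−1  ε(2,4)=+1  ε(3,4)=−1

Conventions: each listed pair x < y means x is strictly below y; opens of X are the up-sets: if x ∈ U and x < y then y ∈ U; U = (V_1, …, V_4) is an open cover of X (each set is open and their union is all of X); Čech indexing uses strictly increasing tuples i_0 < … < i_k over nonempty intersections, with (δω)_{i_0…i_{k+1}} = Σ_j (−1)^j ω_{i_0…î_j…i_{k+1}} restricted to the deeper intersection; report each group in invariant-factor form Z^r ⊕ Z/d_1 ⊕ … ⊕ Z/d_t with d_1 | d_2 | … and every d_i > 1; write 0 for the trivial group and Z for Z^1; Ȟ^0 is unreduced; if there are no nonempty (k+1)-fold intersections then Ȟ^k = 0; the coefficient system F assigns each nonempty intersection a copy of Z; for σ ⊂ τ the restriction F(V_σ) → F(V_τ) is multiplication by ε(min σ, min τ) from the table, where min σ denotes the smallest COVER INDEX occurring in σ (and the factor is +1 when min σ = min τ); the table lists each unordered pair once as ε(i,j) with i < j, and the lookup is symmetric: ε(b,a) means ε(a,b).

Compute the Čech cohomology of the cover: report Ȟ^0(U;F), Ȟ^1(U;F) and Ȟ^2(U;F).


nonempty overlaps:
  V12={b,c,d} V13={c,e} V14={b,e} V23={a,c,f} V24={a,b,f} V34={a,e,f}
  V123={c} V124={b} V134={e} V234={a,f}
C dims 4,6,4; δ0: rk 3, SNF 1^3; δ1: rk 3, SNF 1^3
degree 0: 4−3−0 = 1 → Ȟ^0 ≅ Z
degree 1: 6−3−3 = 0 → Ȟ^1 ≅ 0
degree 2: 4−0−3 = 1 → Ȟ^2 ≅ Z

Ȟ^0 = Z,  Ȟ^1 = 0,  Ȟ^2 = Z


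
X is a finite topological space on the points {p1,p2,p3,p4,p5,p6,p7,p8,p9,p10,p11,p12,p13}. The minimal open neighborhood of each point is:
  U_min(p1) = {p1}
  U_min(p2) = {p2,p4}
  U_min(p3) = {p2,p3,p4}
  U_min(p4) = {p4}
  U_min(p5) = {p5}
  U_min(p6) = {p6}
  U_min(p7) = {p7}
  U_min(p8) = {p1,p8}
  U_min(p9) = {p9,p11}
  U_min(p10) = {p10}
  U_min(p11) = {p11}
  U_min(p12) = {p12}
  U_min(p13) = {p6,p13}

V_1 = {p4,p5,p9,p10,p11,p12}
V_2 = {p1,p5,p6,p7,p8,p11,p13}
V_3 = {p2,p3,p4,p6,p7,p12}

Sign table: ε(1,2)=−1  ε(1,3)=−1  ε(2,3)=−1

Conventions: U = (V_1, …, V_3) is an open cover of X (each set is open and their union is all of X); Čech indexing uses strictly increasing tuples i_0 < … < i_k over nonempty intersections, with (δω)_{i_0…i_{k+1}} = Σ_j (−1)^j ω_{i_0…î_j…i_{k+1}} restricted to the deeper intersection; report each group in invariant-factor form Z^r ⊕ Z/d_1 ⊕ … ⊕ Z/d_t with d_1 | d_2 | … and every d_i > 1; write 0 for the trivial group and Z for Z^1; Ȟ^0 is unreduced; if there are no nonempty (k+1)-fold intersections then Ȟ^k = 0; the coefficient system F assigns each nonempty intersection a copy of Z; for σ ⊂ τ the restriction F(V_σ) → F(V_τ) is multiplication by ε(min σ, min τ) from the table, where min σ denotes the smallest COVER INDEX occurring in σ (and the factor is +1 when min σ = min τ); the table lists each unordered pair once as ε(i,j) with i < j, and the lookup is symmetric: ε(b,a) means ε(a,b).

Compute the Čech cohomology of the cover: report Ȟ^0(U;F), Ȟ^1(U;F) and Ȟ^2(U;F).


Ȟ^0 ≅ 0,  Ȟ^1 ≅ Z/2,  Ȟ^2 ≅ 0

nerve of the cover:
  V12={p5,p11} V13={p4,p12} V23={p6,p7}
C dims 3,3; δ0: rk 3, SNF 1^2·2
Ȟ^0 = (3 − 3) − 0 = 0, so Ȟ^0 ≅ 0
Ȟ^1 = (3 − 0) − 3 = 0 plus torsion [2], so Ȟ^1 ≅ Z/2
Ȟ^2 = (0 − 0) − 0 = 0, so Ȟ^2 ≅ 0


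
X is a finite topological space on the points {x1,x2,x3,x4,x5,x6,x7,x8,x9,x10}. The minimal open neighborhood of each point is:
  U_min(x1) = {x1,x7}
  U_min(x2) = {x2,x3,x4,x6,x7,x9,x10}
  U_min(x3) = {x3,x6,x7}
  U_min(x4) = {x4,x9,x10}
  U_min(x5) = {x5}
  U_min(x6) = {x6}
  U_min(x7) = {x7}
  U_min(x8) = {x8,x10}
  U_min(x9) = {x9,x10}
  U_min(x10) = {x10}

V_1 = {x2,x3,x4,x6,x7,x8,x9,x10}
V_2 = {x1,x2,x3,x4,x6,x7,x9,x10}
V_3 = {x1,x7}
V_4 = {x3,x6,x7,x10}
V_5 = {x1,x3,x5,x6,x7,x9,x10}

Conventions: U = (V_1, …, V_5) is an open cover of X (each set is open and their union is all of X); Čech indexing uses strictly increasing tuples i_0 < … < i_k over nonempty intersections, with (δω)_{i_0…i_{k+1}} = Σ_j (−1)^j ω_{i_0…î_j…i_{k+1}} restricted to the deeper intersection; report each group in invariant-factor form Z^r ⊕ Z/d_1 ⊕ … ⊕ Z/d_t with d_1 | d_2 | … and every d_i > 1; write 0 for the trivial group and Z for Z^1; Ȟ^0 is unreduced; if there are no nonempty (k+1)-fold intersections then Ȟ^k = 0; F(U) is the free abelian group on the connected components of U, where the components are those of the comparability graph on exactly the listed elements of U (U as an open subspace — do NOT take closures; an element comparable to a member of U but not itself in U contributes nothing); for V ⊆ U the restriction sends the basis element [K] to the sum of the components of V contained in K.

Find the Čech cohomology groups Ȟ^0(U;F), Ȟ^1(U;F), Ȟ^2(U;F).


Ȟ^0 = Z^2, Ȟ^1 = 0, Ȟ^2 = 0

nonempty intersections:
  V12={x2,x3,x4,x6,x7,x9,x10} V13={x7} V14={x3,x6,x7,x10} V15={x3,x6,x7,x9,x10} V23={x1,x7} V24={x3,x6,x7,x10} V25={x1,x3,x6,x7,x9,x10} V34={x7} V35={x1,x7} V45={x3,x6,x7,x10}
  V123={x7} V124={x3,x6,x7,x10} V125={x3,x6,x7,x9,x10} V134={x7} V135={x7} V145={x3,x6,x7,x10} V234={x7} V235={x1,x7} V245={x3,x6,x7,x10} V345={x7}
  V1234={x7} V1235={x7} V1245={x3,x6,x7,x10} V1345={x7} V2345={x7}
  V12345={x7}
components per intersection:
  V1: {x2,x3,x4,x6,x7,x8,x9,x10}
  V2: {x1,x2,x3,x4,x6,x7,x9,x10}
  V3: {x1,x7}
  V4: {x3,x6,x7} {x10}
  V5: {x1,x3,x6,x7} {x5} {x9,x10}
  V12: {x2,x3,x4,x6,x7,x9,x10}
  V13: {x7}
  V14: {x3,x6,x7} {x10}
  V15: {x3,x6,x7} {x9,x10}
  V23: {x1,x7}
  V24: {x3,x6,x7} {x10}
  V25: {x1,x3,x6,x7} {x9,x10}
  V34: {x7}
  V35: {x1,x7}
  V45: {x3,x6,x7} {x10}
  V123: {x7}
  V124: {x3,x6,x7} {x10}
  V125: {x3,x6,x7} {x9,x10}
  V134: {x7}
  V135: {x7}
  V145: {x3,x6,x7} {x10}
  V234: {x7}
  V235: {x1,x7}
  V245: {x3,x6,x7} {x10}
  V345: {x7}
  V1234: {x7}
  V1235: {x7}
  V1245: {x3,x6,x7} {x10}
  V1345: {x7}
  V2345: {x7}
  V12345: {x7}
C dims 8,15,14,6; δ0: rk 6, SNF 1^6; δ1: rk 9, SNF 1^9; δ2: rk 5, SNF 1^5
Ȟ^0: (8−6)−0=2 ⇒ Z^2
Ȟ^1: (15−9)−6=0 ⇒ 0
Ȟ^2: (14−5)−9=0 ⇒ 0


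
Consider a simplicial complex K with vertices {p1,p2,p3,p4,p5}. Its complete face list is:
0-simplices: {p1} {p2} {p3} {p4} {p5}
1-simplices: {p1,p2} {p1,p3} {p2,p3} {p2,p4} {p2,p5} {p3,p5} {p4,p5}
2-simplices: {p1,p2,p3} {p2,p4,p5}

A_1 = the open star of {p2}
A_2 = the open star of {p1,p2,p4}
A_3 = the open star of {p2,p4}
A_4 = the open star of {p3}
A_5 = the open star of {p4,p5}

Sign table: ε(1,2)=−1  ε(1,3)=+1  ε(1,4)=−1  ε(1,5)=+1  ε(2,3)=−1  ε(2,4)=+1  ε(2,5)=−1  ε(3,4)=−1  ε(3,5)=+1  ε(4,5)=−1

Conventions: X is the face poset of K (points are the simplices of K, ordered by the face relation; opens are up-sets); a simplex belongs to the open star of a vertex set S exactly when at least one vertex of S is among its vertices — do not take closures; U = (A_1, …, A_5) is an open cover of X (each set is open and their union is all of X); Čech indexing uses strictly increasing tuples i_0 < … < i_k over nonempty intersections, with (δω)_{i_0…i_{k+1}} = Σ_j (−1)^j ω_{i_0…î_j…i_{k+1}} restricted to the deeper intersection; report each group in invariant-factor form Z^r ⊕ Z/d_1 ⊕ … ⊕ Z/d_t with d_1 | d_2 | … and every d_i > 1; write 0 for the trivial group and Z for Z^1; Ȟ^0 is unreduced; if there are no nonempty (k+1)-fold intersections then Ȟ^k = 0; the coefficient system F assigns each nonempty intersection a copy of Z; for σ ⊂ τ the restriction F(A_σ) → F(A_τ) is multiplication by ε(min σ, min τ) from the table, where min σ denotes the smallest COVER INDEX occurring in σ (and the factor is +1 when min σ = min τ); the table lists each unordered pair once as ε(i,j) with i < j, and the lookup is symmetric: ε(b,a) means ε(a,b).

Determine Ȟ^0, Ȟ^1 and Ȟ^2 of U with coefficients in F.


nonempty overlaps:
  A1={{p2},{p1,p2},{p2,p3},{p2,p4},{p2,p5},{p1,p2,p3},{p2,p4,p5}} A2={{p1},{p2},{p4},{p1,p2},{p1,p3},{p2,p3},{p2,p4},{p2,p5},{p4,p5},{p1,p2,p3},{p2,p4,p5}} A3={{p2},{p4},{p1,p2},{p2,p3},{p2,p4},{p2,p5},{p4,p5},{p1,p2,p3},{p2,p4,p5}} A4={{p3},{p1,p3},{p2,p3},{p3,p5},{p1,p2,p3}} A5={{p4},{p5},{p2,p4},{p2,p5},{p3,p5},{p4,p5},{p2,p4,p5}}
  A12={{p2},{p1,p2},{p2,p3},{p2,p4},{p2,p5},{p1,p2,p3},{p2,p4,p5}} A13={{p2},{p1,p2},{p2,p3},{p2,p4},{p2,p5},{p1,p2,p3},{p2,p4,p5}} A14={{p2,p3},{p1,p2,p3}} A15={{p2,p4},{p2,p5},{p2,p4,p5}} A23={{p2},{p4},{p1,p2},{p2,p3},{p2,p4},{p2,p5},{p4,p5},{p1,p2,p3},{p2,p4,p5}} A24={{p1,p3},{p2,p3},{p1,p2,p3}} A25={{p4},{p2,p4},{p2,p5},{p4,p5},{p2,p4,p5}} A34={{p2,p3},{p1,p2,p3}} A35={{p4},{p2,p4},{p2,p5},{p4,p5},{p2,p4,p5}} A45={{p3,p5}}
  A123={{p2},{p1,p2},{p2,p3},{p2,p4},{p2,p5},{p1,p2,p3},{p2,p4,p5}} A124={{p2,p3},{p1,p2,p3}} A125={{p2,p4},{p2,p5},{p2,p4,p5}} A134={{p2,p3},{p1,p2,p3}} A135={{p2,p4},{p2,p5},{p2,p4,p5}} A234={{p2,p3},{p1,p2,p3}} A235={{p4},{p2,p4},{p2,p5},{p4,p5},{p2,p4,p5}}
  A1234={{p2,p3},{p1,p2,p3}} A1235={{p2,p4},{p2,p5},{p2,p4,p5}}
C dims 5,10,7,2; δ0: rk 4, SNF 1^4; δ1: rk 5, SNF 1^5; δ2: rk 2, SNF 1^2
degree 0: 5−4−0 = 1 → Ȟ^0 ≅ Z
degree 1: 10−5−4 = 1 → Ȟ^1 ≅ Z
degree 2: 7−2−5 = 0 → Ȟ^2 ≅ 0

Ȟ^0 = Z; Ȟ^1 = Z; Ȟ^2 = 0


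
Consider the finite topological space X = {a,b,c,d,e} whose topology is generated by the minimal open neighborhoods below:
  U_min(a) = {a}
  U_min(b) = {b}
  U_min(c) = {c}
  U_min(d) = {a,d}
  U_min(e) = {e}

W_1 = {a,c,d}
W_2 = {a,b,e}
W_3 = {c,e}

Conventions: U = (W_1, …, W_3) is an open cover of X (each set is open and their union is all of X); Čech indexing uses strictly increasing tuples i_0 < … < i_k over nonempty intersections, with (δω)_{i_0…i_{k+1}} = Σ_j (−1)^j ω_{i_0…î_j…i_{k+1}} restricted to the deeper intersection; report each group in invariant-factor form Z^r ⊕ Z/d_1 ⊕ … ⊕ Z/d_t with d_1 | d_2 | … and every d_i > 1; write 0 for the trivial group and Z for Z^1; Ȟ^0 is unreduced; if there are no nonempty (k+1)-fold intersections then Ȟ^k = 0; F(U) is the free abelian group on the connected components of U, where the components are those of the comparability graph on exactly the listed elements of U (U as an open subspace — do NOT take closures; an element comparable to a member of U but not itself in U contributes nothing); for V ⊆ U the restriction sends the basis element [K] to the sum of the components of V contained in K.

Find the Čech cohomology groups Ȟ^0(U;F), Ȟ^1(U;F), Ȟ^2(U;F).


Ȟ^0 = Z^4, Ȟ^1 = 0 and Ȟ^2 = 0

cover nerve:
  W12={a} W13={c} W23={e}
components per intersection:
  W1: {a,d} {c}
  W2: {a} {b} {e}
  W3: {c} {e}
  W12: {a}
  W13: {c}
  W23: {e}
C dims 7,3; δ0: rk 3, SNF 1^3
Ȟ^0: (7−3)−0=4 ⇒ Z^4
Ȟ^1: (3−0)−3=0 ⇒ 0
Ȟ^2: (0−0)−0=0 ⇒ 0


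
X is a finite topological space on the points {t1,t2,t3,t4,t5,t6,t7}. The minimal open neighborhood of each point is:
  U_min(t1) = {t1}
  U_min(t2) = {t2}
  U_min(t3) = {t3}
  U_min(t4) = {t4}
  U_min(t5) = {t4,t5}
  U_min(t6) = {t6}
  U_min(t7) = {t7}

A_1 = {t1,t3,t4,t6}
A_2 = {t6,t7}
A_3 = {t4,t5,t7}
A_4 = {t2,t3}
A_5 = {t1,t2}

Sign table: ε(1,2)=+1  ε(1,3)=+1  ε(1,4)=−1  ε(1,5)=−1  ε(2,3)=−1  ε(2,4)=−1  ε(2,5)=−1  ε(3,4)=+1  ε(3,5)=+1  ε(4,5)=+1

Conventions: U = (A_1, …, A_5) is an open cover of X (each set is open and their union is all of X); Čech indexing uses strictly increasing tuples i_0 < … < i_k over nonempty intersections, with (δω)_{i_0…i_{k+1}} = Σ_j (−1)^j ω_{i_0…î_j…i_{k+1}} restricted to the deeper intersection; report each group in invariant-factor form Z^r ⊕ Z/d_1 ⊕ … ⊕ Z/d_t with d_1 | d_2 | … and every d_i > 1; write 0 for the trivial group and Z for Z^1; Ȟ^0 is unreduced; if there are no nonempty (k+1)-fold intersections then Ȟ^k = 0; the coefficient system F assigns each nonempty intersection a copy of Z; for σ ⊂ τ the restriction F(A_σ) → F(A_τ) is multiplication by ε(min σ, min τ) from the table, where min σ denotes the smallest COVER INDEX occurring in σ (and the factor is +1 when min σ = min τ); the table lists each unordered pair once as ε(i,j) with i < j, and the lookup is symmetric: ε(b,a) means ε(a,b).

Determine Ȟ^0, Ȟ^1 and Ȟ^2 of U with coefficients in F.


intersection data:
  A12={t6} A13={t4} A14={t3} A15={t1} A23={t7} A45={t2}
C dims 5,6; δ0: rk 5, SNF 1^4·2
Ȟ^0 = (5 − 5) − 0 = 0, so Ȟ^0 ≅ 0
Ȟ^1 = (6 − 0) − 5 = 1 plus torsion [2], so Ȟ^1 ≅ Z ⊕ Z/2
Ȟ^2 = (0 − 0) − 0 = 0, so Ȟ^2 ≅ 0

Ȟ^0 = 0, Ȟ^1 = Z ⊕ Z/2, Ȟ^2 = 0


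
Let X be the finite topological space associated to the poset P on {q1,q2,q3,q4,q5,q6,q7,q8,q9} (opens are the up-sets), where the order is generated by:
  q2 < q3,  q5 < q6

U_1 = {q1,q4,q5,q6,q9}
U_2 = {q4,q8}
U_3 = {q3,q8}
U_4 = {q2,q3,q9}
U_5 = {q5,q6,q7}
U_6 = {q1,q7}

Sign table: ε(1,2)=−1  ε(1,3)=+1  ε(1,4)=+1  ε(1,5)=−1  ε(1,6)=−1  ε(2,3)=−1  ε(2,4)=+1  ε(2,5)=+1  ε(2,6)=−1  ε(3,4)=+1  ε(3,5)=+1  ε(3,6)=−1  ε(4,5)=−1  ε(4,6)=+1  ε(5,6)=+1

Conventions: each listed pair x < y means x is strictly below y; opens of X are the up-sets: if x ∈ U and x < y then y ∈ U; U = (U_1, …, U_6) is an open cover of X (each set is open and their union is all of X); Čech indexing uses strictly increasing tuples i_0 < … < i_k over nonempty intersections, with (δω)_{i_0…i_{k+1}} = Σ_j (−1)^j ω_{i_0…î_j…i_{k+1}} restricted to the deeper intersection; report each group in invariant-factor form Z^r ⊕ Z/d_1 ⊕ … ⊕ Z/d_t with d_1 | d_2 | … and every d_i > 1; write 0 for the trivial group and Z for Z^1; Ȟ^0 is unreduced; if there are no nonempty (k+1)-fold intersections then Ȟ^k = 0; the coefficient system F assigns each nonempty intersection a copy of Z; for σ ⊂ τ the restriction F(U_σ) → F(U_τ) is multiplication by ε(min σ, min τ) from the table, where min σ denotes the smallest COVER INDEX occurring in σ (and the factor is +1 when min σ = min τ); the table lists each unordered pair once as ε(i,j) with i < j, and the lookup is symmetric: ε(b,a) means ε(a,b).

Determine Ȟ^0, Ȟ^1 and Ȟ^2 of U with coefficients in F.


Ȟ^0(U;F) ≅ Z, Ȟ^1(U;F) ≅ Z^2 and Ȟ^2(U;F) ≅ 0

intersection data:
  U12={q4} U14={q9} U15={q5,q6} U16={q1} U23={q8} U34={q3} U56={q7}
C dims 6,7; δ0: rk 5, SNF 1^5
Ȟ^0 = (6 − 5) − 0 = 1, so Ȟ^0 ≅ Z
Ȟ^1 = (7 − 0) − 5 = 2, so Ȟ^1 ≅ Z^2
Ȟ^2 = (0 − 0) − 0 = 0, so Ȟ^2 ≅ 0


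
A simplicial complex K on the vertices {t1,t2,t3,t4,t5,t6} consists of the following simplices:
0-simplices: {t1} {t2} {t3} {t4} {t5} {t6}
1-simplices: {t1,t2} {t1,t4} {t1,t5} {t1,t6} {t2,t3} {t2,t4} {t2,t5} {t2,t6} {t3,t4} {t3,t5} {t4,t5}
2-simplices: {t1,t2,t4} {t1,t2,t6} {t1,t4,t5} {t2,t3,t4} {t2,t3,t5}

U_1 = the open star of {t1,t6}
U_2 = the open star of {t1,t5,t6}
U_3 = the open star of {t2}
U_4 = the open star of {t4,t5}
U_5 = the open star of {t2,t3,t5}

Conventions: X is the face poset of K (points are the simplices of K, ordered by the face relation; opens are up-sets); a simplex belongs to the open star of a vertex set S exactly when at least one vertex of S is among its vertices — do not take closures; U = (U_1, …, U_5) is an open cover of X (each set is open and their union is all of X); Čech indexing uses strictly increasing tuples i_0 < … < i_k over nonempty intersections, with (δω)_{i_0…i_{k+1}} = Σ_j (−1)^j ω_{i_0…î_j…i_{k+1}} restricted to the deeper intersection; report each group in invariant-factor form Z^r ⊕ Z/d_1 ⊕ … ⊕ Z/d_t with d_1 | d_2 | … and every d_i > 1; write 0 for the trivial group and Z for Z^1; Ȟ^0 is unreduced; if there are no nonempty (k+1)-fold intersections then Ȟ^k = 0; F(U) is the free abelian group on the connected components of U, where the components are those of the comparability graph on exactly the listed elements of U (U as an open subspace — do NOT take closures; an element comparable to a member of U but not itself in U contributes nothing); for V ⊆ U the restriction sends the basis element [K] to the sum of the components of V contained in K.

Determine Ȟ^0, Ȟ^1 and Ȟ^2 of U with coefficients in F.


nerve simplices:
  U1={{t1},{t6},{t1,t2},{t1,t4},{t1,t5},{t1,t6},{t2,t6},{t1,t2,t4},{t1,t2,t6},{t1,t4,t5}} U2={{t1},{t5},{t6},{t1,t2},{t1,t4},{t1,t5},{t1,t6},{t2,t5},{t2,t6},{t3,t5},{t4,t5},{t1,t2,t4},{t1,t2,t6},{t1,t4,t5},{t2,t3,t5}} U3={{t2},{t1,t2},{t2,t3},{t2,t4},{t2,t5},{t2,t6},{t1,t2,t4},{t1,t2,t6},{t2,t3,t4},{t2,t3,t5}} U4={{t4},{t5},{t1,t4},{t1,t5},{t2,t4},{t2,t5},{t3,t4},{t3,t5},{t4,t5},{t1,t2,t4},{t1,t4,t5},{t2,t3,t4},{t2,t3,t5}} U5={{t2},{t3},{t5},{t1,t2},{t1,t5},{t2,t3},{t2,t4},{t2,t5},{t2,t6},{t3,t4},{t3,t5},{t4,t5},{t1,t2,t4},{t1,t2,t6},{t1,t4,t5},{t2,t3,t4},{t2,t3,t5}}
  U12={{t1},{t6},{t1,t2},{t1,t4},{t1,t5},{t1,t6},{t2,t6},{t1,t2,t4},{t1,t2,t6},{t1,t4,t5}} U13={{t1,t2},{t2,t6},{t1,t2,t4},{t1,t2,t6}} U14={{t1,t4},{t1,t5},{t1,t2,t4},{t1,t4,t5}} U15={{t1,t2},{t1,t5},{t2,t6},{t1,t2,t4},{t1,t2,t6},{t1,t4,t5}} U23={{t1,t2},{t2,t5},{t2,t6},{t1,t2,t4},{t1,t2,t6},{t2,t3,t5}} U24={{t5},{t1,t4},{t1,t5},{t2,t5},{t3,t5},{t4,t5},{t1,t2,t4},{t1,t4,t5},{t2,t3,t5}} U25={{t5},{t1,t2},{t1,t5},{t2,t5},{t2,t6},{t3,t5},{t4,t5},{t1,t2,t4},{t1,t2,t6},{t1,t4,t5},{t2,t3,t5}} U34={{t2,t4},{t2,t5},{t1,t2,t4},{t2,t3,t4},{t2,t3,t5}} U35={{t2},{t1,t2},{t2,t3},{t2,t4},{t2,t5},{t2,t6},{t1,t2,t4},{t1,t2,t6},{t2,t3,t4},{t2,t3,t5}} U45={{t5},{t1,t5},{t2,t4},{t2,t5},{t3,t4},{t3,t5},{t4,t5},{t1,t2,t4},{t1,t4,t5},{t2,t3,t4},{t2,t3,t5}}
  U123={{t1,t2},{t2,t6},{t1,t2,t4},{t1,t2,t6}} U124={{t1,t4},{t1,t5},{t1,t2,t4},{t1,t4,t5}} U125={{t1,t2},{t1,t5},{t2,t6},{t1,t2,t4},{t1,t2,t6},{t1,t4,t5}} U134={{t1,t2,t4}} U135={{t1,t2},{t2,t6},{t1,t2,t4},{t1,t2,t6}} U145={{t1,t5},{t1,t2,t4},{t1,t4,t5}} U234={{t2,t5},{t1,t2,t4},{t2,t3,t5}} U235={{t1,t2},{t2,t5},{t2,t6},{t1,t2,t4},{t1,t2,t6},{t2,t3,t5}} U245={{t5},{t1,t5},{t2,t5},{t3,t5},{t4,t5},{t1,t2,t4},{t1,t4,t5},{t2,t3,t5}} U345={{t2,t4},{t2,t5},{t1,t2,t4},{t2,t3,t4},{t2,t3,t5}}
  U1234={{t1,t2,t4}} U1235={{t1,t2},{t2,t6},{t1,t2,t4},{t1,t2,t6}} U1245={{t1,t5},{t1,t2,t4},{t1,t4,t5}} U1345={{t1,t2,t4}} U2345={{t2,t5},{t1,t2,t4},{t2,t3,t5}}
  U12345={{t1,t2,t4}}
components per intersection:
  U1: {{t1},{t6},{t1,t2},{t1,t4},{t1,t5},{t1,t6},{t2,t6},{t1,t2,t4},{t1,t2,t6},{t1,t4,t5}}
  U2: {{t1},{t5},{t6},{t1,t2},{t1,t4},{t1,t5},{t1,t6},{t2,t5},{t2,t6},{t3,t5},{t4,t5},{t1,t2,t4},{t1,t2,t6},{t1,t4,t5},{t2,t3,t5}}
  U3: {{t2},{t1,t2},{t2,t3},{t2,t4},{t2,t5},{t2,t6},{t1,t2,t4},{t1,t2,t6},{t2,t3,t4},{t2,t3,t5}}
  U4: {{t4},{t5},{t1,t4},{t1,t5},{t2,t4},{t2,t5},{t3,t4},{t3,t5},{t4,t5},{t1,t2,t4},{t1,t4,t5},{t2,t3,t4},{t2,t3,t5}}
  U5: {{t2},{t3},{t5},{t1,t2},{t1,t5},{t2,t3},{t2,t4},{t2,t5},{t2,t6},{t3,t4},{t3,t5},{t4,t5},{t1,t2,t4},{t1,t2,t6},{t1,t4,t5},{t2,t3,t4},{t2,t3,t5}}
  U12: {{t1},{t6},{t1,t2},{t1,t4},{t1,t5},{t1,t6},{t2,t6},{t1,t2,t4},{t1,t2,t6},{t1,t4,t5}}
  U13: {{t1,t2},{t2,t6},{t1,t2,t4},{t1,t2,t6}}
  U14: {{t1,t4},{t1,t5},{t1,t2,t4},{t1,t4,t5}}
  U15: {{t1,t2},{t2,t6},{t1,t2,t4},{t1,t2,t6}} {{t1,t5},{t1,t4,t5}}
  U23: {{t1,t2},{t2,t6},{t1,t2,t4},{t1,t2,t6}} {{t2,t5},{t2,t3,t5}}
  U24: {{t5},{t1,t4},{t1,t5},{t2,t5},{t3,t5},{t4,t5},{t1,t2,t4},{t1,t4,t5},{t2,t3,t5}}
  U25: {{t5},{t1,t5},{t2,t5},{t3,t5},{t4,t5},{t1,t4,t5},{t2,t3,t5}} {{t1,t2},{t2,t6},{t1,t2,t4},{t1,t2,t6}}
  U34: {{t2,t4},{t1,t2,t4},{t2,t3,t4}} {{t2,t5},{t2,t3,t5}}
  U35: {{t2},{t1,t2},{t2,t3},{t2,t4},{t2,t5},{t2,t6},{t1,t2,t4},{t1,t2,t6},{t2,t3,t4},{t2,t3,t5}}
  U45: {{t5},{t1,t5},{t2,t5},{t3,t5},{t4,t5},{t1,t4,t5},{t2,t3,t5}} {{t2,t4},{t3,t4},{t1,t2,t4},{t2,t3,t4}}
  U123: {{t1,t2},{t2,t6},{t1,t2,t4},{t1,t2,t6}}
  U124: {{t1,t4},{t1,t5},{t1,t2,t4},{t1,t4,t5}}
  U125: {{t1,t2},{t2,t6},{t1,t2,t4},{t1,t2,t6}} {{t1,t5},{t1,t4,t5}}
  U134: {{t1,t2,t4}}
  U135: {{t1,t2},{t2,t6},{t1,t2,t4},{t1,t2,t6}}
  U145: {{t1,t5},{t1,t4,t5}} {{t1,t2,t4}}
  U234: {{t2,t5},{t2,t3,t5}} {{t1,t2,t4}}
  U235: {{t1,t2},{t2,t6},{t1,t2,t4},{t1,t2,t6}} {{t2,t5},{t2,t3,t5}}
  U245: {{t5},{t1,t5},{t2,t5},{t3,t5},{t4,t5},{t1,t4,t5},{t2,t3,t5}} {{t1,t2,t4}}
  U345: {{t2,t4},{t1,t2,t4},{t2,t3,t4}} {{t2,t5},{t2,t3,t5}}
  U1234: {{t1,t2,t4}}
  U1235: {{t1,t2},{t2,t6},{t1,t2,t4},{t1,t2,t6}}
  U1245: {{t1,t5},{t1,t4,t5}} {{t1,t2,t4}}
  U1345: {{t1,t2,t4}}
  U2345: {{t2,t5},{t2,t3,t5}} {{t1,t2,t4}}
  U12345: {{t1,t2,t4}}
C dims 5,15,16,7; δ0: rk 4, SNF 1^4; δ1: rk 10, SNF 1^10; δ2: rk 6, SNF 1^6
degree 0: 5−4−0 = 1 → Ȟ^0 ≅ Z
degree 1: 15−10−4 = 1 → Ȟ^1 ≅ Z
degree 2: 16−6−10 = 0 → Ȟ^2 ≅ 0

Ȟ^0(U;F) ≅ Z, Ȟ^1(U;F) ≅ Z and Ȟ^2(U;F) ≅ 0
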